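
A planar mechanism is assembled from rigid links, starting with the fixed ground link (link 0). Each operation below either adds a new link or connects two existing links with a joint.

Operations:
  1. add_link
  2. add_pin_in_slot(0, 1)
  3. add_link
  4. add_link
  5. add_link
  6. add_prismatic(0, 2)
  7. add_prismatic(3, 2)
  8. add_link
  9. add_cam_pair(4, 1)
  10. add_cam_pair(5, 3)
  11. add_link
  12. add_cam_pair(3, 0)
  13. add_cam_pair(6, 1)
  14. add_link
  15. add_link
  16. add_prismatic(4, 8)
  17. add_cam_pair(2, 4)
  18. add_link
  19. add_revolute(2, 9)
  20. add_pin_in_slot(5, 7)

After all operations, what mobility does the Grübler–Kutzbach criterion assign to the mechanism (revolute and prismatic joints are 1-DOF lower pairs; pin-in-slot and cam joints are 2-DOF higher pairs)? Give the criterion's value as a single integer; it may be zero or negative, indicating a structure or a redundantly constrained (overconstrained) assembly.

M = 12

L=1 J1=0 J2=0
add link → L=2 J1=0 J2=0
PS@0,1 dof=2 J2 → L=2 J1=0 J2=1
add link → L=3 J1=0 J2=1
add link → L=4 J1=0 J2=1
add link → L=5 J1=0 J2=1
P@0,2 dof=1 J1 → L=5 J1=1 J2=1
P@3,2 dof=1 J1 → L=5 J1=2 J2=1
add link → L=6 J1=2 J2=1
C@4,1 dof=2 J2 → L=6 J1=2 J2=2
C@5,3 dof=2 J2 → L=6 J1=2 J2=3
add link → L=7 J1=2 J2=3
C@3,0 dof=2 J2 → L=7 J1=2 J2=4
C@6,1 dof=2 J2 → L=7 J1=2 J2=5
add link → L=8 J1=2 J2=5
add link → L=9 J1=2 J2=5
P@4,8 dof=1 J1 → L=9 J1=3 J2=5
C@2,4 dof=2 J2 → L=9 J1=3 J2=6
add link → L=10 J1=3 J2=6
R@2,9 dof=1 J1 → L=10 J1=4 J2=6
PS@5,7 dof=2 J2 → L=10 J1=4 J2=7
M=3(L−1)−2J1−J2=3·9−2·4−7=12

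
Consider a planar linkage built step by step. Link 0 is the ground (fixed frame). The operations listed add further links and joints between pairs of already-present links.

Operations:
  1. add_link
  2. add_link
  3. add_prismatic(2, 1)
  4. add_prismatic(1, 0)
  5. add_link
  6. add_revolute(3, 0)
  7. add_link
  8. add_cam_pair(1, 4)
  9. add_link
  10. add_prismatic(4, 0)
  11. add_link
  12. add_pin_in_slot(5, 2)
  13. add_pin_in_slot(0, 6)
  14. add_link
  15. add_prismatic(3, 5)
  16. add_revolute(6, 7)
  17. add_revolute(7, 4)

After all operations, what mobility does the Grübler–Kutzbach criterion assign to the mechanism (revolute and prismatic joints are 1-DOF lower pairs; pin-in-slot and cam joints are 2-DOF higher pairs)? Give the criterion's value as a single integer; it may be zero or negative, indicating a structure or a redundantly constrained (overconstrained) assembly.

[1;0;0] (link 0 is ground)
L+ [2;0;0]
L+ [3;0;0]
P(2,1)∈J1 [3;1;0]
P(1,0)∈J1 [3;2;0]
L+ [4;2;0]
R(3,0)∈J1 [4;3;0]
L+ [5;3;0]
C(1,4)∈J2 [5;3;1]
L+ [6;3;1]
P(4,0)∈J1 [6;4;1]
L+ [7;4;1]
PS(5,2)∈J2 [7;4;2]
PS(0,6)∈J2 [7;4;3]
L+ [8;4;3]
P(3,5)∈J1 [8;5;3]
R(6,7)∈J1 [8;6;3]
R(7,4)∈J1 [8;7;3]
mobility = 21 − 14 − 3 = 4

M = 4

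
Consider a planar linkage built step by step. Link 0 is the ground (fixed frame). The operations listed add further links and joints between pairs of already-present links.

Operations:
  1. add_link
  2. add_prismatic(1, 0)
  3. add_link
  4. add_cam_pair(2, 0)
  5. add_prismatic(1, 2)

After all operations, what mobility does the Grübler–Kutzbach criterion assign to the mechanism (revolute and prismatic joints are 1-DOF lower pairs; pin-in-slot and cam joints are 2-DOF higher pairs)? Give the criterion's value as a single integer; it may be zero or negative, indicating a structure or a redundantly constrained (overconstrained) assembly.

(L,J1,J2)=(1,0,0); link0 fixed
link1: (2,0,0)
P 1-0 [J1]: (2,1,0)
link2: (3,1,0)
C 2-0 [J2]: (3,1,1)
P 1-2 [J1]: (3,2,1)
Grübler: 3·2 − 2·2 − 1 = 1

M = 1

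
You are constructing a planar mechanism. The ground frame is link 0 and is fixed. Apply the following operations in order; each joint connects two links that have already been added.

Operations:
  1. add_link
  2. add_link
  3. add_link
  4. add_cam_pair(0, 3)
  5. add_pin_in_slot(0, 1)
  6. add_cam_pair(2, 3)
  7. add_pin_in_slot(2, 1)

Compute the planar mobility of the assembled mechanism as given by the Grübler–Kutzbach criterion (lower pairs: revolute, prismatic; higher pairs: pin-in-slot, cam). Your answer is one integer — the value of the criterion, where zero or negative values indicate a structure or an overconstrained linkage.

M = 5

link 0 = ground. State L|J1|J2 = 1|0|0
+link1  2|0|0
+link2  3|0|0
+link3  4|0|0
C(0,3) f=2→J2  4|0|1
PS(0,1) f=2→J2  4|0|2
C(2,3) f=2→J2  4|0|3
PS(2,1) f=2→J2  4|0|4
M = 3(4−1)−2·0−4 = 9−0−4 = 5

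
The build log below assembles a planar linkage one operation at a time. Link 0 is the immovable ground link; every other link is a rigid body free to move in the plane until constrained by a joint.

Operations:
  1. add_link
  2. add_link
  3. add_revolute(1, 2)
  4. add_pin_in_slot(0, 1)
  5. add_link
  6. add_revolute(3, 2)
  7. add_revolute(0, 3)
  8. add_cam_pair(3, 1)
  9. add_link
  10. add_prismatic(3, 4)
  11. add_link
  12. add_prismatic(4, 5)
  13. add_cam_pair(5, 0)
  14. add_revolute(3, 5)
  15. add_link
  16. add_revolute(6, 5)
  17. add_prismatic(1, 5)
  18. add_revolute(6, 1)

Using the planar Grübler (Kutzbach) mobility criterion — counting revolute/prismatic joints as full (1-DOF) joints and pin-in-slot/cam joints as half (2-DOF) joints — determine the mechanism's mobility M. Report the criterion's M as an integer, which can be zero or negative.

M = -3

L=1 J1=0 J2=0
add link → L=2 J1=0 J2=0
add link → L=3 J1=0 J2=0
R@1,2 dof=1 J1 → L=3 J1=1 J2=0
PS@0,1 dof=2 J2 → L=3 J1=1 J2=1
add link → L=4 J1=1 J2=1
R@3,2 dof=1 J1 → L=4 J1=2 J2=1
R@0,3 dof=1 J1 → L=4 J1=3 J2=1
C@3,1 dof=2 J2 → L=4 J1=3 J2=2
add link → L=5 J1=3 J2=2
P@3,4 dof=1 J1 → L=5 J1=4 J2=2
add link → L=6 J1=4 J2=2
P@4,5 dof=1 J1 → L=6 J1=5 J2=2
C@5,0 dof=2 J2 → L=6 J1=5 J2=3
R@3,5 dof=1 J1 → L=6 J1=6 J2=3
add link → L=7 J1=6 J2=3
R@6,5 dof=1 J1 → L=7 J1=7 J2=3
P@1,5 dof=1 J1 → L=7 J1=8 J2=3
R@6,1 dof=1 J1 → L=7 J1=9 J2=3
M=3(L−1)−2J1−J2=3·6−2·9−3=-3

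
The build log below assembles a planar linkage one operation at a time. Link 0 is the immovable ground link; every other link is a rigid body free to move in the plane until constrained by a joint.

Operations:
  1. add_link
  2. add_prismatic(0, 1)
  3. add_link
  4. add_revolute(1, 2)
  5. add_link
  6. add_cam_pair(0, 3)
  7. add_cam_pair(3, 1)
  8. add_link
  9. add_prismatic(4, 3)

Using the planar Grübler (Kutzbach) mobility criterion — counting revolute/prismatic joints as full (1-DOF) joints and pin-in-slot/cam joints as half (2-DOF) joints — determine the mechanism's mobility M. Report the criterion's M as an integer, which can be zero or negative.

M = 4

(L,J1,J2)=(1,0,0); link0 fixed
link1: (2,0,0)
P 0-1 [J1]: (2,1,0)
link2: (3,1,0)
R 1-2 [J1]: (3,2,0)
link3: (4,2,0)
C 0-3 [J2]: (4,2,1)
C 3-1 [J2]: (4,2,2)
link4: (5,2,2)
P 4-3 [J1]: (5,3,2)
Grübler: 3·4 − 2·3 − 2 = 4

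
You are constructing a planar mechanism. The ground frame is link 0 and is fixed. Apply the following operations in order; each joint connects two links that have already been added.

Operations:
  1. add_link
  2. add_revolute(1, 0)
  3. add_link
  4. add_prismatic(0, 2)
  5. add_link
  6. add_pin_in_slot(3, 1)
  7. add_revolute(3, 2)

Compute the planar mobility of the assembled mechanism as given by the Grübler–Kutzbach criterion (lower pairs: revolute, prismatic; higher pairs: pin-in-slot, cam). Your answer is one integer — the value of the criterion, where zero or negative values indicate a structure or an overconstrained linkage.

[1;0;0] (link 0 is ground)
L+ [2;0;0]
R(1,0)∈J1 [2;1;0]
L+ [3;1;0]
P(0,2)∈J1 [3;2;0]
L+ [4;2;0]
PS(3,1)∈J2 [4;2;1]
R(3,2)∈J1 [4;3;1]
mobility = 9 − 6 − 1 = 2

M = 2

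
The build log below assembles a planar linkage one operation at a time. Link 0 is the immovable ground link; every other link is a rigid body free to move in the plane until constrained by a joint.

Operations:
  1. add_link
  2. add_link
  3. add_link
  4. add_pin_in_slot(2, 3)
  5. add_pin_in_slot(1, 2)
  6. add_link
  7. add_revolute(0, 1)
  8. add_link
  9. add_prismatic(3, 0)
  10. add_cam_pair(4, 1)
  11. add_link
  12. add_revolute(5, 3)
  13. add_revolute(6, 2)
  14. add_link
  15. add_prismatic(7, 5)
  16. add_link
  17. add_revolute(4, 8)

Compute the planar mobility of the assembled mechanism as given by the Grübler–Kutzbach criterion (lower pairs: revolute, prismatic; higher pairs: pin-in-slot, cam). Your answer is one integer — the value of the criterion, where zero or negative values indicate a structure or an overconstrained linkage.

M = 9

(L,J1,J2)=(1,0,0); link0 fixed
link1: (2,0,0)
link2: (3,0,0)
link3: (4,0,0)
PS 2-3 [J2]: (4,0,1)
PS 1-2 [J2]: (4,0,2)
link4: (5,0,2)
R 0-1 [J1]: (5,1,2)
link5: (6,1,2)
P 3-0 [J1]: (6,2,2)
C 4-1 [J2]: (6,2,3)
link6: (7,2,3)
R 5-3 [J1]: (7,3,3)
R 6-2 [J1]: (7,4,3)
link7: (8,4,3)
P 7-5 [J1]: (8,5,3)
link8: (9,5,3)
R 4-8 [J1]: (9,6,3)
Grübler: 3·8 − 2·6 − 3 = 9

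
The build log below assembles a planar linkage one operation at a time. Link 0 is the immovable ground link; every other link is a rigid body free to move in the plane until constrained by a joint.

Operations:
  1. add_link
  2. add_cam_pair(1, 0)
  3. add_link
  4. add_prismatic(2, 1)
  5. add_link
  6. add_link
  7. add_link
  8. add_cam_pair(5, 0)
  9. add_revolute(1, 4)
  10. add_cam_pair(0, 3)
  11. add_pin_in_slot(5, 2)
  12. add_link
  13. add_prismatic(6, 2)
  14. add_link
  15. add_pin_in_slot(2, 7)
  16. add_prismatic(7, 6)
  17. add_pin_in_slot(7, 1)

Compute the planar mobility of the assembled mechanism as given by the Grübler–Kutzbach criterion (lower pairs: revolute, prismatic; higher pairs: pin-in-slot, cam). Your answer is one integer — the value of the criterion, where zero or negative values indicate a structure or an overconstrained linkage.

M = 7

link 0 = ground. State L|J1|J2 = 1|0|0
+link1  2|0|0
C(1,0) f=2→J2  2|0|1
+link2  3|0|1
P(2,1) f=1→J1  3|1|1
+link3  4|1|1
+link4  5|1|1
+link5  6|1|1
C(5,0) f=2→J2  6|1|2
R(1,4) f=1→J1  6|2|2
C(0,3) f=2→J2  6|2|3
PS(5,2) f=2→J2  6|2|4
+link6  7|2|4
P(6,2) f=1→J1  7|3|4
+link7  8|3|4
PS(2,7) f=2→J2  8|3|5
P(7,6) f=1→J1  8|4|5
PS(7,1) f=2→J2  8|4|6
M = 3(8−1)−2·4−6 = 21−8−6 = 7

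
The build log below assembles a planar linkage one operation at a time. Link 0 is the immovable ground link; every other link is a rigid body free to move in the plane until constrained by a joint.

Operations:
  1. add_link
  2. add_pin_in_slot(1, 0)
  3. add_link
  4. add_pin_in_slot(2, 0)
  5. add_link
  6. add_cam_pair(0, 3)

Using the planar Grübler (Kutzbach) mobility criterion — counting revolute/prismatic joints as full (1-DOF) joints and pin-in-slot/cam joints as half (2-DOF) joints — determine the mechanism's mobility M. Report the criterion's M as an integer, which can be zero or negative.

M = 6

L=1 J1=0 J2=0
add link → L=2 J1=0 J2=0
PS@1,0 dof=2 J2 → L=2 J1=0 J2=1
add link → L=3 J1=0 J2=1
PS@2,0 dof=2 J2 → L=3 J1=0 J2=2
add link → L=4 J1=0 J2=2
C@0,3 dof=2 J2 → L=4 J1=0 J2=3
M=3(L−1)−2J1−J2=3·3−2·0−3=6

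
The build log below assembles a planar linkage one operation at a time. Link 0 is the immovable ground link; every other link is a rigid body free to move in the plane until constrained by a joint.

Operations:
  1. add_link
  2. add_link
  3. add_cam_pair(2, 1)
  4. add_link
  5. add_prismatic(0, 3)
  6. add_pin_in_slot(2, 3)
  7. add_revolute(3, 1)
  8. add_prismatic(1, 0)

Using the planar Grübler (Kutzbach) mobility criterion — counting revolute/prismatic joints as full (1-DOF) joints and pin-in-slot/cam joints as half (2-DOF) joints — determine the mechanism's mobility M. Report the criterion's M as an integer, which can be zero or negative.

M = 1

ground; <1,0,0>
#1 <2,0,0>
#2 <3,0,0>
C:2↔1 J2 <3,0,1>
#3 <4,0,1>
P:0↔3 J1 <4,1,1>
PS:2↔3 J2 <4,1,2>
R:3↔1 J1 <4,2,2>
P:1↔0 J1 <4,3,2>
3×3 − 2×3 − 1×2 = 1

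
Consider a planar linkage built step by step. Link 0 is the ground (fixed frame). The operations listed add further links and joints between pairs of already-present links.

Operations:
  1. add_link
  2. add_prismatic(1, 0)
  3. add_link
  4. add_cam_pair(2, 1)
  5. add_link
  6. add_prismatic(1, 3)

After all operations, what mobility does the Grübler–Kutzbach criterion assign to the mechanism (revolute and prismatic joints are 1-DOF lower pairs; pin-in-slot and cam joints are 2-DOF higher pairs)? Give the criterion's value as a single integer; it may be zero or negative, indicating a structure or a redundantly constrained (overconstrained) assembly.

L=1 J1=0 J2=0
add link → L=2 J1=0 J2=0
P@1,0 dof=1 J1 → L=2 J1=1 J2=0
add link → L=3 J1=1 J2=0
C@2,1 dof=2 J2 → L=3 J1=1 J2=1
add link → L=4 J1=1 J2=1
P@1,3 dof=1 J1 → L=4 J1=2 J2=1
M=3(L−1)−2J1−J2=3·3−2·2−1=4

M = 4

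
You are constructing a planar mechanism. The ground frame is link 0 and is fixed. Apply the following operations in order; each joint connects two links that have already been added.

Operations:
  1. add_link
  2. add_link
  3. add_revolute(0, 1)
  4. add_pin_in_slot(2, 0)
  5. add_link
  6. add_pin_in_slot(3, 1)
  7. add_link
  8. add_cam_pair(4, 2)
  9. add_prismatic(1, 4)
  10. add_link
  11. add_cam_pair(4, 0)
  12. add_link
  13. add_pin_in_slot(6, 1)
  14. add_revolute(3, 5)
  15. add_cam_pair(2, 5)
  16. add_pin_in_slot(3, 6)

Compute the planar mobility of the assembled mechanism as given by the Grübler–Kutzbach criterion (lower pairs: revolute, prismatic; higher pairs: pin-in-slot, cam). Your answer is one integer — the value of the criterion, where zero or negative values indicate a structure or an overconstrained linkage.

M = 5

L=1 J1=0 J2=0
add link → L=2 J1=0 J2=0
add link → L=3 J1=0 J2=0
R@0,1 dof=1 J1 → L=3 J1=1 J2=0
PS@2,0 dof=2 J2 → L=3 J1=1 J2=1
add link → L=4 J1=1 J2=1
PS@3,1 dof=2 J2 → L=4 J1=1 J2=2
add link → L=5 J1=1 J2=2
C@4,2 dof=2 J2 → L=5 J1=1 J2=3
P@1,4 dof=1 J1 → L=5 J1=2 J2=3
add link → L=6 J1=2 J2=3
C@4,0 dof=2 J2 → L=6 J1=2 J2=4
add link → L=7 J1=2 J2=4
PS@6,1 dof=2 J2 → L=7 J1=2 J2=5
R@3,5 dof=1 J1 → L=7 J1=3 J2=5
C@2,5 dof=2 J2 → L=7 J1=3 J2=6
PS@3,6 dof=2 J2 → L=7 J1=3 J2=7
M=3(L−1)−2J1−J2=3·6−2·3−7=5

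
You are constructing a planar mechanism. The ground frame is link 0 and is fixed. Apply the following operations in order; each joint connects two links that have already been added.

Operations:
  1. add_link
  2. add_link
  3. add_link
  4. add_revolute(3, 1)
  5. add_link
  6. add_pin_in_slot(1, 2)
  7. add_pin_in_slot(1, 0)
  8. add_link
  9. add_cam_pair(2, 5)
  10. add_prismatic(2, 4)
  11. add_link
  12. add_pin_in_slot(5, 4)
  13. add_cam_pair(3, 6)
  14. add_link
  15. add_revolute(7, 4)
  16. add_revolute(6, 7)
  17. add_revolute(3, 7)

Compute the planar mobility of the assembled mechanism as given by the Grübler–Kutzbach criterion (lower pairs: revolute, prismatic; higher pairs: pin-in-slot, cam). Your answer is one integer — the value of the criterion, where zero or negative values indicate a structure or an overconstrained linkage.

M = 6

[1;0;0] (link 0 is ground)
L+ [2;0;0]
L+ [3;0;0]
L+ [4;0;0]
R(3,1)∈J1 [4;1;0]
L+ [5;1;0]
PS(1,2)∈J2 [5;1;1]
PS(1,0)∈J2 [5;1;2]
L+ [6;1;2]
C(2,5)∈J2 [6;1;3]
P(2,4)∈J1 [6;2;3]
L+ [7;2;3]
PS(5,4)∈J2 [7;2;4]
C(3,6)∈J2 [7;2;5]
L+ [8;2;5]
R(7,4)∈J1 [8;3;5]
R(6,7)∈J1 [8;4;5]
R(3,7)∈J1 [8;5;5]
mobility = 21 − 10 − 5 = 6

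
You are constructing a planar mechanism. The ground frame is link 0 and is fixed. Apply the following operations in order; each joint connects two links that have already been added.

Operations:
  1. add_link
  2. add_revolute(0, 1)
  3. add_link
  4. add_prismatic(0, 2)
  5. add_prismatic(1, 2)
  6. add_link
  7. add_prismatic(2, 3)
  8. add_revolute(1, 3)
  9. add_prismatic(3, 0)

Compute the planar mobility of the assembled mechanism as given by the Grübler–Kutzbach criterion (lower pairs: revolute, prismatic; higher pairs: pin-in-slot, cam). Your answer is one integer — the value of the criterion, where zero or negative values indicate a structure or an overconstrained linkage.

M = -3

link 0 = ground. State L|J1|J2 = 1|0|0
+link1  2|0|0
R(0,1) f=1→J1  2|1|0
+link2  3|1|0
P(0,2) f=1→J1  3|2|0
P(1,2) f=1→J1  3|3|0
+link3  4|3|0
P(2,3) f=1→J1  4|4|0
R(1,3) f=1→J1  4|5|0
P(3,0) f=1→J1  4|6|0
M = 3(4−1)−2·6−0 = 9−12−0 = -3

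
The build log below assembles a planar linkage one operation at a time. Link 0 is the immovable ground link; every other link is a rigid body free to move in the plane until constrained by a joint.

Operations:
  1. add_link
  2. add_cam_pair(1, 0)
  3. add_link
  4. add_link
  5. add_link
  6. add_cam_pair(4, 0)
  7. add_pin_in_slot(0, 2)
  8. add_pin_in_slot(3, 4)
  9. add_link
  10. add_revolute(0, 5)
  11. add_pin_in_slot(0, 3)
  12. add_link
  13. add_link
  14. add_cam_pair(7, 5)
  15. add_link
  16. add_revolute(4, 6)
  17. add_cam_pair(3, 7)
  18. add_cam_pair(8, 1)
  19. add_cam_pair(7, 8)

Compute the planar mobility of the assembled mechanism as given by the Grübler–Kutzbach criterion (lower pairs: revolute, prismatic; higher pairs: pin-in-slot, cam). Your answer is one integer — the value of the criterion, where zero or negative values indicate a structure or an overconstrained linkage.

M = 11

[1;0;0] (link 0 is ground)
L+ [2;0;0]
C(1,0)∈J2 [2;0;1]
L+ [3;0;1]
L+ [4;0;1]
L+ [5;0;1]
C(4,0)∈J2 [5;0;2]
PS(0,2)∈J2 [5;0;3]
PS(3,4)∈J2 [5;0;4]
L+ [6;0;4]
R(0,5)∈J1 [6;1;4]
PS(0,3)∈J2 [6;1;5]
L+ [7;1;5]
L+ [8;1;5]
C(7,5)∈J2 [8;1;6]
L+ [9;1;6]
R(4,6)∈J1 [9;2;6]
C(3,7)∈J2 [9;2;7]
C(8,1)∈J2 [9;2;8]
C(7,8)∈J2 [9;2;9]
mobility = 24 − 4 − 9 = 11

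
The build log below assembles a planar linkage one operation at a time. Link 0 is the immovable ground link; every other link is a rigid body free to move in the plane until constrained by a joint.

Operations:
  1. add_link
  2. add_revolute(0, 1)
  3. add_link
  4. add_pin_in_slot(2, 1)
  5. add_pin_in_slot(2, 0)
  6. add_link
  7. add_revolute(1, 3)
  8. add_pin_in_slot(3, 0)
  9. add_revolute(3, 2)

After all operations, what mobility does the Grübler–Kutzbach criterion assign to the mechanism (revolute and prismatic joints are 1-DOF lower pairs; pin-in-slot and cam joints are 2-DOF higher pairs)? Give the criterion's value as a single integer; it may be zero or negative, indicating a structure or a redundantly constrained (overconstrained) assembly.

[1;0;0] (link 0 is ground)
L+ [2;0;0]
R(0,1)∈J1 [2;1;0]
L+ [3;1;0]
PS(2,1)∈J2 [3;1;1]
PS(2,0)∈J2 [3;1;2]
L+ [4;1;2]
R(1,3)∈J1 [4;2;2]
PS(3,0)∈J2 [4;2;3]
R(3,2)∈J1 [4;3;3]
mobility = 9 − 6 − 3 = 0

M = 0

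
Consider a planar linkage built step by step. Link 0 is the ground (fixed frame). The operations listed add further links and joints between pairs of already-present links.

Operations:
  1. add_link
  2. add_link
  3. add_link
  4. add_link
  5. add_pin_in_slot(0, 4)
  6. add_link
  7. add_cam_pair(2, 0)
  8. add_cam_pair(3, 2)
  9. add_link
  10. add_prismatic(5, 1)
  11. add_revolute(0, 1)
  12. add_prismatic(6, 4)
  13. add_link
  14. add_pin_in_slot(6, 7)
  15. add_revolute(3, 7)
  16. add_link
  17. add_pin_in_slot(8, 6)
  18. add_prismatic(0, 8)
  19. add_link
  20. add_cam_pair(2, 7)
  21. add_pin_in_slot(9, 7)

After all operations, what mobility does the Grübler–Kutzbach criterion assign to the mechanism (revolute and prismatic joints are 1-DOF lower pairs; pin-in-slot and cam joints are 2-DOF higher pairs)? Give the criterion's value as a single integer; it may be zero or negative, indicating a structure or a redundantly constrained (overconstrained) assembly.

L=1 J1=0 J2=0
add link → L=2 J1=0 J2=0
add link → L=3 J1=0 J2=0
add link → L=4 J1=0 J2=0
add link → L=5 J1=0 J2=0
PS@0,4 dof=2 J2 → L=5 J1=0 J2=1
add link → L=6 J1=0 J2=1
C@2,0 dof=2 J2 → L=6 J1=0 J2=2
C@3,2 dof=2 J2 → L=6 J1=0 J2=3
add link → L=7 J1=0 J2=3
P@5,1 dof=1 J1 → L=7 J1=1 J2=3
R@0,1 dof=1 J1 → L=7 J1=2 J2=3
P@6,4 dof=1 J1 → L=7 J1=3 J2=3
add link → L=8 J1=3 J2=3
PS@6,7 dof=2 J2 → L=8 J1=3 J2=4
R@3,7 dof=1 J1 → L=8 J1=4 J2=4
add link → L=9 J1=4 J2=4
PS@8,6 dof=2 J2 → L=9 J1=4 J2=5
P@0,8 dof=1 J1 → L=9 J1=5 J2=5
add link → L=10 J1=5 J2=5
C@2,7 dof=2 J2 → L=10 J1=5 J2=6
PS@9,7 dof=2 J2 → L=10 J1=5 J2=7
M=3(L−1)−2J1−J2=3·9−2·5−7=10

M = 10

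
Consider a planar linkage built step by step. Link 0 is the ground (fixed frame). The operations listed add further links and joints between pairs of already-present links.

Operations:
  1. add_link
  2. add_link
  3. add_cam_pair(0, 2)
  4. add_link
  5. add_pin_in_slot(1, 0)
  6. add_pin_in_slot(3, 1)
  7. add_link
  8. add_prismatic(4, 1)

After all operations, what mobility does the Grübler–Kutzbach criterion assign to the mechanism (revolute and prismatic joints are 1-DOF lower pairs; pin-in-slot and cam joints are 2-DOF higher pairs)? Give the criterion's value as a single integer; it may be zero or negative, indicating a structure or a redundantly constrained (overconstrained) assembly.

L=1 J1=0 J2=0
add link → L=2 J1=0 J2=0
add link → L=3 J1=0 J2=0
C@0,2 dof=2 J2 → L=3 J1=0 J2=1
add link → L=4 J1=0 J2=1
PS@1,0 dof=2 J2 → L=4 J1=0 J2=2
PS@3,1 dof=2 J2 → L=4 J1=0 J2=3
add link → L=5 J1=0 J2=3
P@4,1 dof=1 J1 → L=5 J1=1 J2=3
M=3(L−1)−2J1−J2=3·4−2·1−3=7

M = 7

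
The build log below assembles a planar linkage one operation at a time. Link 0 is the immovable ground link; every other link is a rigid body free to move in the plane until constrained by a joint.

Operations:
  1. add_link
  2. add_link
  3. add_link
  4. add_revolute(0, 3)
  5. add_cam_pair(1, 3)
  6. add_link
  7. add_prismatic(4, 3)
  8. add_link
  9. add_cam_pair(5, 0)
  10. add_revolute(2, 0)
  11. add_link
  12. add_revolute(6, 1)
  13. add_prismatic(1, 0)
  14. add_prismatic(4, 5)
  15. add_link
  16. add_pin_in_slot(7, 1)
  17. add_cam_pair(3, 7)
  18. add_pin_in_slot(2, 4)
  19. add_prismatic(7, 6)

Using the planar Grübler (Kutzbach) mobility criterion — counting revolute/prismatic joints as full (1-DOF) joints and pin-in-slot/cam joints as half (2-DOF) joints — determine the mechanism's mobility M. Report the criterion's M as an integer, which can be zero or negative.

(L,J1,J2)=(1,0,0); link0 fixed
link1: (2,0,0)
link2: (3,0,0)
link3: (4,0,0)
R 0-3 [J1]: (4,1,0)
C 1-3 [J2]: (4,1,1)
link4: (5,1,1)
P 4-3 [J1]: (5,2,1)
link5: (6,2,1)
C 5-0 [J2]: (6,2,2)
R 2-0 [J1]: (6,3,2)
link6: (7,3,2)
R 6-1 [J1]: (7,4,2)
P 1-0 [J1]: (7,5,2)
P 4-5 [J1]: (7,6,2)
link7: (8,6,2)
PS 7-1 [J2]: (8,6,3)
C 3-7 [J2]: (8,6,4)
PS 2-4 [J2]: (8,6,5)
P 7-6 [J1]: (8,7,5)
Grübler: 3·7 − 2·7 − 5 = 2

M = 2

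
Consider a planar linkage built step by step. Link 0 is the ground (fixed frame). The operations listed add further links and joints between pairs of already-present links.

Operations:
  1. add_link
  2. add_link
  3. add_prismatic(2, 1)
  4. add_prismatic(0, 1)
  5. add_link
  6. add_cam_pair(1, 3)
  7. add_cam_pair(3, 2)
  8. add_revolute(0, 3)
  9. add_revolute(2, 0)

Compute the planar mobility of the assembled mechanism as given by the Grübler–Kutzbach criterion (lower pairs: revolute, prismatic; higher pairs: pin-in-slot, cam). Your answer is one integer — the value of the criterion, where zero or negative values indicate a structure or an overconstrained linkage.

[1;0;0] (link 0 is ground)
L+ [2;0;0]
L+ [3;0;0]
P(2,1)∈J1 [3;1;0]
P(0,1)∈J1 [3;2;0]
L+ [4;2;0]
C(1,3)∈J2 [4;2;1]
C(3,2)∈J2 [4;2;2]
R(0,3)∈J1 [4;3;2]
R(2,0)∈J1 [4;4;2]
mobility = 9 − 8 − 2 = -1

M = -1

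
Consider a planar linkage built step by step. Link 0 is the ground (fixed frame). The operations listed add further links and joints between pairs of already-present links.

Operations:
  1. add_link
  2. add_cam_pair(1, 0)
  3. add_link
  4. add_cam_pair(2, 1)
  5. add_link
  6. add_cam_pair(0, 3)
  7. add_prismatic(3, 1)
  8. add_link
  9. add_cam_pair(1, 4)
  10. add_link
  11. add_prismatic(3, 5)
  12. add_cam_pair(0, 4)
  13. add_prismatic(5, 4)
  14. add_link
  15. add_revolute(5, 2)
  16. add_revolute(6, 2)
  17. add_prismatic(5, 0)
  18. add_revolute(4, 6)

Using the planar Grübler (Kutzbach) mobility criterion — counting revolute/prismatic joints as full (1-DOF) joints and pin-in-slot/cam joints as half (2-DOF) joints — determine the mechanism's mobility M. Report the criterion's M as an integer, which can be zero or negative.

M = -1

L=1 J1=0 J2=0
add link → L=2 J1=0 J2=0
C@1,0 dof=2 J2 → L=2 J1=0 J2=1
add link → L=3 J1=0 J2=1
C@2,1 dof=2 J2 → L=3 J1=0 J2=2
add link → L=4 J1=0 J2=2
C@0,3 dof=2 J2 → L=4 J1=0 J2=3
P@3,1 dof=1 J1 → L=4 J1=1 J2=3
add link → L=5 J1=1 J2=3
C@1,4 dof=2 J2 → L=5 J1=1 J2=4
add link → L=6 J1=1 J2=4
P@3,5 dof=1 J1 → L=6 J1=2 J2=4
C@0,4 dof=2 J2 → L=6 J1=2 J2=5
P@5,4 dof=1 J1 → L=6 J1=3 J2=5
add link → L=7 J1=3 J2=5
R@5,2 dof=1 J1 → L=7 J1=4 J2=5
R@6,2 dof=1 J1 → L=7 J1=5 J2=5
P@5,0 dof=1 J1 → L=7 J1=6 J2=5
R@4,6 dof=1 J1 → L=7 J1=7 J2=5
M=3(L−1)−2J1−J2=3·6−2·7−5=-1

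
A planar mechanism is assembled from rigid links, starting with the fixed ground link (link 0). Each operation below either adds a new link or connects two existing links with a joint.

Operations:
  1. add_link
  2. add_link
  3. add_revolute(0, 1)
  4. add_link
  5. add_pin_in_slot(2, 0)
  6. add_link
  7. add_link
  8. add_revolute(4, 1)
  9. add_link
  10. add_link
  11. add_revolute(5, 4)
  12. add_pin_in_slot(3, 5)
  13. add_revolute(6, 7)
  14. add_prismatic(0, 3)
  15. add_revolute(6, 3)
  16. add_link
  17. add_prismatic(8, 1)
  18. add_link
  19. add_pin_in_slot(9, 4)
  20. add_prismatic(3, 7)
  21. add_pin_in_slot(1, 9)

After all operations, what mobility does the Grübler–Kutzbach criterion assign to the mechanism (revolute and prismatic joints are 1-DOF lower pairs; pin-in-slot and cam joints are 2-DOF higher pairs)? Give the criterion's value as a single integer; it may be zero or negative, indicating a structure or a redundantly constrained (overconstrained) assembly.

M = 7

link 0 = ground. State L|J1|J2 = 1|0|0
+link1  2|0|0
+link2  3|0|0
R(0,1) f=1→J1  3|1|0
+link3  4|1|0
PS(2,0) f=2→J2  4|1|1
+link4  5|1|1
+link5  6|1|1
R(4,1) f=1→J1  6|2|1
+link6  7|2|1
+link7  8|2|1
R(5,4) f=1→J1  8|3|1
PS(3,5) f=2→J2  8|3|2
R(6,7) f=1→J1  8|4|2
P(0,3) f=1→J1  8|5|2
R(6,3) f=1→J1  8|6|2
+link8  9|6|2
P(8,1) f=1→J1  9|7|2
+link9  10|7|2
PS(9,4) f=2→J2  10|7|3
P(3,7) f=1→J1  10|8|3
PS(1,9) f=2→J2  10|8|4
M = 3(10−1)−2·8−4 = 27−16−4 = 7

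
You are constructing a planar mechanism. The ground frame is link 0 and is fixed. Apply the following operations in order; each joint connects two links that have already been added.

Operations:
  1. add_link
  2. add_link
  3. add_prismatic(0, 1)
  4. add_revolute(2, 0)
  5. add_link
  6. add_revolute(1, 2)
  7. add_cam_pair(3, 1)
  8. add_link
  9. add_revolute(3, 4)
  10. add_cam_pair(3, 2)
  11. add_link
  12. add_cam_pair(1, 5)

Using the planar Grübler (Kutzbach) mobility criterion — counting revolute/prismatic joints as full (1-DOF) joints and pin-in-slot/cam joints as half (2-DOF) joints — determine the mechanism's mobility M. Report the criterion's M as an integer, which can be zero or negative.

M = 4

ground; <1,0,0>
#1 <2,0,0>
#2 <3,0,0>
P:0↔1 J1 <3,1,0>
R:2↔0 J1 <3,2,0>
#3 <4,2,0>
R:1↔2 J1 <4,3,0>
C:3↔1 J2 <4,3,1>
#4 <5,3,1>
R:3↔4 J1 <5,4,1>
C:3↔2 J2 <5,4,2>
#5 <6,4,2>
C:1↔5 J2 <6,4,3>
3×5 − 2×4 − 1×3 = 4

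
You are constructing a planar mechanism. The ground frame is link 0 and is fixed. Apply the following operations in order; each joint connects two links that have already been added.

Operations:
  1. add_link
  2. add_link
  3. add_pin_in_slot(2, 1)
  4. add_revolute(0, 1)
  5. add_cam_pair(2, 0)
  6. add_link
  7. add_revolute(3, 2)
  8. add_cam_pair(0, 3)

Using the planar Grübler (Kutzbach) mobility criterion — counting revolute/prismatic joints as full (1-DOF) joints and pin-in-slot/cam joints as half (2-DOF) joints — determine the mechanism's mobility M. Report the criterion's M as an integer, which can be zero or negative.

(L,J1,J2)=(1,0,0); link0 fixed
link1: (2,0,0)
link2: (3,0,0)
PS 2-1 [J2]: (3,0,1)
R 0-1 [J1]: (3,1,1)
C 2-0 [J2]: (3,1,2)
link3: (4,1,2)
R 3-2 [J1]: (4,2,2)
C 0-3 [J2]: (4,2,3)
Grübler: 3·3 − 2·2 − 3 = 2

M = 2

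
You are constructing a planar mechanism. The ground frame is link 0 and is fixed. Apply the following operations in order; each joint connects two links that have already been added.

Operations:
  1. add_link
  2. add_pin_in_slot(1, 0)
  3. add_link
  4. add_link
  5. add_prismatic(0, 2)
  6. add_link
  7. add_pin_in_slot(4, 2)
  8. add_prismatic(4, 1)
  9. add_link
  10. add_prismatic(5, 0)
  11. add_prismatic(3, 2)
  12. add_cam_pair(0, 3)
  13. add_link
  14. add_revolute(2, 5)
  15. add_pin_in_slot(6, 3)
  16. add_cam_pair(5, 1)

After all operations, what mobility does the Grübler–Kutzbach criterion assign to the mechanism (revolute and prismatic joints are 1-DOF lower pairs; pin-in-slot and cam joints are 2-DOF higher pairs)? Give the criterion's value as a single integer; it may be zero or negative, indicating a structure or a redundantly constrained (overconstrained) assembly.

M = 3

link 0 = ground. State L|J1|J2 = 1|0|0
+link1  2|0|0
PS(1,0) f=2→J2  2|0|1
+link2  3|0|1
+link3  4|0|1
P(0,2) f=1→J1  4|1|1
+link4  5|1|1
PS(4,2) f=2→J2  5|1|2
P(4,1) f=1→J1  5|2|2
+link5  6|2|2
P(5,0) f=1→J1  6|3|2
P(3,2) f=1→J1  6|4|2
C(0,3) f=2→J2  6|4|3
+link6  7|4|3
R(2,5) f=1→J1  7|5|3
PS(6,3) f=2→J2  7|5|4
C(5,1) f=2→J2  7|5|5
M = 3(7−1)−2·5−5 = 18−10−5 = 3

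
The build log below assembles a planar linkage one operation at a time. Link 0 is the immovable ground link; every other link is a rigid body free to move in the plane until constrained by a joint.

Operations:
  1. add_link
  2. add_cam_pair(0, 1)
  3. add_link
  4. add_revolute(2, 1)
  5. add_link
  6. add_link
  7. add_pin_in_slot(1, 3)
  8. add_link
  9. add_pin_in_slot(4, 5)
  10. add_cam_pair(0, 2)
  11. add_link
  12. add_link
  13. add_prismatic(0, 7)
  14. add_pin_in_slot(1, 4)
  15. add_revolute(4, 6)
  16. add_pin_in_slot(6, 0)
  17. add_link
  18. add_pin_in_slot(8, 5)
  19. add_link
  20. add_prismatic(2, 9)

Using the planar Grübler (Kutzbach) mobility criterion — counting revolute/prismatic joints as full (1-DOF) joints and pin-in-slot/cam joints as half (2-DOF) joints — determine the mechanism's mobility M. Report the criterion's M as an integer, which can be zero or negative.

M = 12

L=1 J1=0 J2=0
add link → L=2 J1=0 J2=0
C@0,1 dof=2 J2 → L=2 J1=0 J2=1
add link → L=3 J1=0 J2=1
R@2,1 dof=1 J1 → L=3 J1=1 J2=1
add link → L=4 J1=1 J2=1
add link → L=5 J1=1 J2=1
PS@1,3 dof=2 J2 → L=5 J1=1 J2=2
add link → L=6 J1=1 J2=2
PS@4,5 dof=2 J2 → L=6 J1=1 J2=3
C@0,2 dof=2 J2 → L=6 J1=1 J2=4
add link → L=7 J1=1 J2=4
add link → L=8 J1=1 J2=4
P@0,7 dof=1 J1 → L=8 J1=2 J2=4
PS@1,4 dof=2 J2 → L=8 J1=2 J2=5
R@4,6 dof=1 J1 → L=8 J1=3 J2=5
PS@6,0 dof=2 J2 → L=8 J1=3 J2=6
add link → L=9 J1=3 J2=6
PS@8,5 dof=2 J2 → L=9 J1=3 J2=7
add link → L=10 J1=3 J2=7
P@2,9 dof=1 J1 → L=10 J1=4 J2=7
M=3(L−1)−2J1−J2=3·9−2·4−7=12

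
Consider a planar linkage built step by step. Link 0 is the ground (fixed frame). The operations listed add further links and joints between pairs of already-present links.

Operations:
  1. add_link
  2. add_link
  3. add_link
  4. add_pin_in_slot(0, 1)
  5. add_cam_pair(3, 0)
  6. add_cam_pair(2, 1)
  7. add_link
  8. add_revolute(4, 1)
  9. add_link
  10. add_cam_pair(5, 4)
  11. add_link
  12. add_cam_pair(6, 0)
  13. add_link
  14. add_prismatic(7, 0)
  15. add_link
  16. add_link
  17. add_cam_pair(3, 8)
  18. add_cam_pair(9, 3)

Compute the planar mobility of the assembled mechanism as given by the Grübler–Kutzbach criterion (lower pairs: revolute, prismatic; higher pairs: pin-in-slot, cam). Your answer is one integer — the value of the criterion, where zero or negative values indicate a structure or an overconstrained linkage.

(L,J1,J2)=(1,0,0); link0 fixed
link1: (2,0,0)
link2: (3,0,0)
link3: (4,0,0)
PS 0-1 [J2]: (4,0,1)
C 3-0 [J2]: (4,0,2)
C 2-1 [J2]: (4,0,3)
link4: (5,0,3)
R 4-1 [J1]: (5,1,3)
link5: (6,1,3)
C 5-4 [J2]: (6,1,4)
link6: (7,1,4)
C 6-0 [J2]: (7,1,5)
link7: (8,1,5)
P 7-0 [J1]: (8,2,5)
link8: (9,2,5)
link9: (10,2,5)
C 3-8 [J2]: (10,2,6)
C 9-3 [J2]: (10,2,7)
Grübler: 3·9 − 2·2 − 7 = 16

M = 16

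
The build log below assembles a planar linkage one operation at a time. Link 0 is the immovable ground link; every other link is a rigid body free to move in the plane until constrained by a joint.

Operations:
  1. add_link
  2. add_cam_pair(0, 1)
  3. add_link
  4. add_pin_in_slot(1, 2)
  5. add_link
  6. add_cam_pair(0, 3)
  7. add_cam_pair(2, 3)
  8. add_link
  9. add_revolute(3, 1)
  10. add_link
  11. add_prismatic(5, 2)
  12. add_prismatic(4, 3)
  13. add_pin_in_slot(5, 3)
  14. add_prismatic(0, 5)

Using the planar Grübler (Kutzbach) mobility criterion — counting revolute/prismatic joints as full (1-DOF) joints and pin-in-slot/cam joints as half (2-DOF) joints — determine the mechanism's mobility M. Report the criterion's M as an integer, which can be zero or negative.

[1;0;0] (link 0 is ground)
L+ [2;0;0]
C(0,1)∈J2 [2;0;1]
L+ [3;0;1]
PS(1,2)∈J2 [3;0;2]
L+ [4;0;2]
C(0,3)∈J2 [4;0;3]
C(2,3)∈J2 [4;0;4]
L+ [5;0;4]
R(3,1)∈J1 [5;1;4]
L+ [6;1;4]
P(5,2)∈J1 [6;2;4]
P(4,3)∈J1 [6;3;4]
PS(5,3)∈J2 [6;3;5]
P(0,5)∈J1 [6;4;5]
mobility = 15 − 8 − 5 = 2

M = 2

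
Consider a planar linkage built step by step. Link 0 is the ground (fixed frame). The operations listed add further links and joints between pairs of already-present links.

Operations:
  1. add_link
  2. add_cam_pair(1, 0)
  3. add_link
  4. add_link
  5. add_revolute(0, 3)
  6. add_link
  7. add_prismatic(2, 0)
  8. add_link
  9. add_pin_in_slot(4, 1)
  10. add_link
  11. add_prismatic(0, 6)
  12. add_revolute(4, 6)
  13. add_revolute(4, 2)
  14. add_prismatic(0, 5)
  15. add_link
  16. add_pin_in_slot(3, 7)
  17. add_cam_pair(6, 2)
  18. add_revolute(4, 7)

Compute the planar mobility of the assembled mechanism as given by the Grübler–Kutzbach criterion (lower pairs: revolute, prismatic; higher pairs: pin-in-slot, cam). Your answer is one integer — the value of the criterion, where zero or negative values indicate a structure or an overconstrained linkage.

ground; <1,0,0>
#1 <2,0,0>
C:1↔0 J2 <2,0,1>
#2 <3,0,1>
#3 <4,0,1>
R:0↔3 J1 <4,1,1>
#4 <5,1,1>
P:2↔0 J1 <5,2,1>
#5 <6,2,1>
PS:4↔1 J2 <6,2,2>
#6 <7,2,2>
P:0↔6 J1 <7,3,2>
R:4↔6 J1 <7,4,2>
R:4↔2 J1 <7,5,2>
P:0↔5 J1 <7,6,2>
#7 <8,6,2>
PS:3↔7 J2 <8,6,3>
C:6↔2 J2 <8,6,4>
R:4↔7 J1 <8,7,4>
3×7 − 2×7 − 1×4 = 3

M = 3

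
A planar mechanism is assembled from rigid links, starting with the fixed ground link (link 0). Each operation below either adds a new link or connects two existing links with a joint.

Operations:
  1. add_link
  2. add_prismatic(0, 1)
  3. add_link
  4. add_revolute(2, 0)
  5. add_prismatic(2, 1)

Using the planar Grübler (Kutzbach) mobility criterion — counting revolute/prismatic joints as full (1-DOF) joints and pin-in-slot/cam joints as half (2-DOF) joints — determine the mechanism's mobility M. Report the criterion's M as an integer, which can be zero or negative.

M = 0

[1;0;0] (link 0 is ground)
L+ [2;0;0]
P(0,1)∈J1 [2;1;0]
L+ [3;1;0]
R(2,0)∈J1 [3;2;0]
P(2,1)∈J1 [3;3;0]
mobility = 6 − 6 − 0 = 0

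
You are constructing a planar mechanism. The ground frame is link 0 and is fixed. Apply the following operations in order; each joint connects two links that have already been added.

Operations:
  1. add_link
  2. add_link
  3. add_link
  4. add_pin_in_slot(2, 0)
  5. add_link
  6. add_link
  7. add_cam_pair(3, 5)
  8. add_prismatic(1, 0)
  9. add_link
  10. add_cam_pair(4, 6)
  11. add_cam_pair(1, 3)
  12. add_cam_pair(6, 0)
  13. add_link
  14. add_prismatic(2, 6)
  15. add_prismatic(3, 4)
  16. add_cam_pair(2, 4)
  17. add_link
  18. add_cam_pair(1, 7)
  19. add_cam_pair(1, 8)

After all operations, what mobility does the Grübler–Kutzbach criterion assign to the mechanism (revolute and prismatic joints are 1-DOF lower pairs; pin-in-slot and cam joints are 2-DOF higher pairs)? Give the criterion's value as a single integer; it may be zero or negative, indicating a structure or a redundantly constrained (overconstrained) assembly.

M = 10

ground; <1,0,0>
#1 <2,0,0>
#2 <3,0,0>
#3 <4,0,0>
PS:2↔0 J2 <4,0,1>
#4 <5,0,1>
#5 <6,0,1>
C:3↔5 J2 <6,0,2>
P:1↔0 J1 <6,1,2>
#6 <7,1,2>
C:4↔6 J2 <7,1,3>
C:1↔3 J2 <7,1,4>
C:6↔0 J2 <7,1,5>
#7 <8,1,5>
P:2↔6 J1 <8,2,5>
P:3↔4 J1 <8,3,5>
C:2↔4 J2 <8,3,6>
#8 <9,3,6>
C:1↔7 J2 <9,3,7>
C:1↔8 J2 <9,3,8>
3×8 − 2×3 − 1×8 = 10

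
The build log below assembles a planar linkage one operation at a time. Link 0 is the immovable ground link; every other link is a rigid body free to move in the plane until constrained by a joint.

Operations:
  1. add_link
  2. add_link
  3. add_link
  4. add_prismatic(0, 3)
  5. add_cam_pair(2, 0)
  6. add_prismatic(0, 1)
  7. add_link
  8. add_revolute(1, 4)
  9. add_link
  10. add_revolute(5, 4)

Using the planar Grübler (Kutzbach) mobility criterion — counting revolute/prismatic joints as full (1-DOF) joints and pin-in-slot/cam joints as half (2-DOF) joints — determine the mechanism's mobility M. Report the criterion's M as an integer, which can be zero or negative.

(L,J1,J2)=(1,0,0); link0 fixed
link1: (2,0,0)
link2: (3,0,0)
link3: (4,0,0)
P 0-3 [J1]: (4,1,0)
C 2-0 [J2]: (4,1,1)
P 0-1 [J1]: (4,2,1)
link4: (5,2,1)
R 1-4 [J1]: (5,3,1)
link5: (6,3,1)
R 5-4 [J1]: (6,4,1)
Grübler: 3·5 − 2·4 − 1 = 6

M = 6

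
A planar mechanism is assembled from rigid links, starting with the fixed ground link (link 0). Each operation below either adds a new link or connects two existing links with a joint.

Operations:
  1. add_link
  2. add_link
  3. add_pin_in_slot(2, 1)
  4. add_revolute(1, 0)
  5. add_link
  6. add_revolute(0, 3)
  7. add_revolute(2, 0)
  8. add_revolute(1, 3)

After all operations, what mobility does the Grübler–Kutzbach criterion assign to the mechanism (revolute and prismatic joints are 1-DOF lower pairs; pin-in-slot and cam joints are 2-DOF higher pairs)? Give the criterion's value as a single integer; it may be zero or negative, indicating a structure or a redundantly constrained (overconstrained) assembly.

M = 0

ground; <1,0,0>
#1 <2,0,0>
#2 <3,0,0>
PS:2↔1 J2 <3,0,1>
R:1↔0 J1 <3,1,1>
#3 <4,1,1>
R:0↔3 J1 <4,2,1>
R:2↔0 J1 <4,3,1>
R:1↔3 J1 <4,4,1>
3×3 − 2×4 − 1×1 = 0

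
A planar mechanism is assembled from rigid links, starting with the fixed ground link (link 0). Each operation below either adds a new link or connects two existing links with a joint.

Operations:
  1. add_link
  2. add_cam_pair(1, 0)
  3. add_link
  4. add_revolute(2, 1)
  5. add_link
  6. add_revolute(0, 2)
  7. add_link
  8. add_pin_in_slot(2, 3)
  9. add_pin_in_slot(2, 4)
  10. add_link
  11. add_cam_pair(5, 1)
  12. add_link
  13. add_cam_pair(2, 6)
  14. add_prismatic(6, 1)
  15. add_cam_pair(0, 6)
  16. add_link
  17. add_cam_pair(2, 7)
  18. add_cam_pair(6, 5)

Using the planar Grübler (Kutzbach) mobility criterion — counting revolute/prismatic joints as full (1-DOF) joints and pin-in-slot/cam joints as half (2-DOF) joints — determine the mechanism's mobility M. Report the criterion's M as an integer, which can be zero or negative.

link 0 = ground. State L|J1|J2 = 1|0|0
+link1  2|0|0
C(1,0) f=2→J2  2|0|1
+link2  3|0|1
R(2,1) f=1→J1  3|1|1
+link3  4|1|1
R(0,2) f=1→J1  4|2|1
+link4  5|2|1
PS(2,3) f=2→J2  5|2|2
PS(2,4) f=2→J2  5|2|3
+link5  6|2|3
C(5,1) f=2→J2  6|2|4
+link6  7|2|4
C(2,6) f=2→J2  7|2|5
P(6,1) f=1→J1  7|3|5
C(0,6) f=2→J2  7|3|6
+link7  8|3|6
C(2,7) f=2→J2  8|3|7
C(6,5) f=2→J2  8|3|8
M = 3(8−1)−2·3−8 = 21−6−8 = 7

M = 7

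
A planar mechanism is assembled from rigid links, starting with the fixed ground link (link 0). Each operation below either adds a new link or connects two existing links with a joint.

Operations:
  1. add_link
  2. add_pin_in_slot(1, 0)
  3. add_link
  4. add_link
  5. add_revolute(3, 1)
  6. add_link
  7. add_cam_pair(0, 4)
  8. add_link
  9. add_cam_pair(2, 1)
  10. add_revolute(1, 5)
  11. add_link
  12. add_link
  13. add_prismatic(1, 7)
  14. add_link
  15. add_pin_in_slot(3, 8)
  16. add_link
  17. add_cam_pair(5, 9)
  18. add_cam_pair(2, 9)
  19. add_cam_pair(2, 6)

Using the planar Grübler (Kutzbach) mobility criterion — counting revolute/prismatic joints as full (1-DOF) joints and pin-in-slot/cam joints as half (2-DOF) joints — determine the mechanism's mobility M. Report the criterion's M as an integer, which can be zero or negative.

link 0 = ground. State L|J1|J2 = 1|0|0
+link1  2|0|0
PS(1,0) f=2→J2  2|0|1
+link2  3|0|1
+link3  4|0|1
R(3,1) f=1→J1  4|1|1
+link4  5|1|1
C(0,4) f=2→J2  5|1|2
+link5  6|1|2
C(2,1) f=2→J2  6|1|3
R(1,5) f=1→J1  6|2|3
+link6  7|2|3
+link7  8|2|3
P(1,7) f=1→J1  8|3|3
+link8  9|3|3
PS(3,8) f=2→J2  9|3|4
+link9  10|3|4
C(5,9) f=2→J2  10|3|5
C(2,9) f=2→J2  10|3|6
C(2,6) f=2→J2  10|3|7
M = 3(10−1)−2·3−7 = 27−6−7 = 14

M = 14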